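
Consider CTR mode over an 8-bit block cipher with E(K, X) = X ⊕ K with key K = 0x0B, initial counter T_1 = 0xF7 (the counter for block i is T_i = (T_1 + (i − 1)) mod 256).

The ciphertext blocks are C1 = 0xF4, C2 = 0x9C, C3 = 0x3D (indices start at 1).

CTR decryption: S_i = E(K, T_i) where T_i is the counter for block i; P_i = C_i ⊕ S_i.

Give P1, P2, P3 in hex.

P1 = 0x08, P2 = 0x6F, P3 = 0xCF

P1: T = 0xF7, S = E(K, T) = 0xFC; 0xF4 ⊕ 0xFC = 0x08.
P2: T = 0xF8, S = E(K, T) = 0xF3; 0x9C ⊕ 0xF3 = 0x6F.
P3: T = 0xF9, S = E(K, T) = 0xF2; 0x3D ⊕ 0xF2 = 0xCF.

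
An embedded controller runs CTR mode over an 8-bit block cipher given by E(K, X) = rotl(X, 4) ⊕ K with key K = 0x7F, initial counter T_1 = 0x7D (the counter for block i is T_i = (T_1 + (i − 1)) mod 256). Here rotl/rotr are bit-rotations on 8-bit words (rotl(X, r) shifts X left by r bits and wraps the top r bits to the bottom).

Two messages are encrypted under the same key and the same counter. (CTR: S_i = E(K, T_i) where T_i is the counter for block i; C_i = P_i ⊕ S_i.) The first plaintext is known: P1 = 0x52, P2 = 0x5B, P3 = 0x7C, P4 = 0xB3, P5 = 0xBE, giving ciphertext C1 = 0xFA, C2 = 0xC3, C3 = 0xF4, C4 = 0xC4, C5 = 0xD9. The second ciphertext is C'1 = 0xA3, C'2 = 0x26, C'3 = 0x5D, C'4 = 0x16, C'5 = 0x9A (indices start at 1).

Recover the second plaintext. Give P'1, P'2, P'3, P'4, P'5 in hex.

In CTR with a reused counter, both messages share the same keystream S_i, so C_i ⊕ C'_i = P_i ⊕ P'_i and thus P'_i = P_i ⊕ C_i ⊕ C'_i.
P'1: 0x52 ⊕ 0xFA ⊕ 0xA3 = 0x0B.
P'2: 0x5B ⊕ 0xC3 ⊕ 0x26 = 0xBE.
P'3: 0x7C ⊕ 0xF4 ⊕ 0x5D = 0xD5.
P'4: 0xB3 ⊕ 0xC4 ⊕ 0x16 = 0x61.
P'5: 0xBE ⊕ 0xD9 ⊕ 0x9A = 0xFD.

P'1 = 0x0B, P'2 = 0xBE, P'3 = 0xD5, P'4 = 0x61, P'5 = 0xFD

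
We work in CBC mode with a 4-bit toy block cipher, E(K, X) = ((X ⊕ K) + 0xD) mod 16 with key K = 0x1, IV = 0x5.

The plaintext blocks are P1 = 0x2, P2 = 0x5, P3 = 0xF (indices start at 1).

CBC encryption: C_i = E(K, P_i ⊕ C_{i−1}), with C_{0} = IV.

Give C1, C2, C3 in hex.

C1 = 0x3, C2 = 0x4, C3 = 0x7

C1: P1 ⊕ 0x5 = 0x7; E(K, 0x7) = 0x3.
C2: P2 ⊕ 0x3 = 0x6; E(K, 0x6) = 0x4.
C3: P3 ⊕ 0x4 = 0xB; E(K, 0xB) = 0x7.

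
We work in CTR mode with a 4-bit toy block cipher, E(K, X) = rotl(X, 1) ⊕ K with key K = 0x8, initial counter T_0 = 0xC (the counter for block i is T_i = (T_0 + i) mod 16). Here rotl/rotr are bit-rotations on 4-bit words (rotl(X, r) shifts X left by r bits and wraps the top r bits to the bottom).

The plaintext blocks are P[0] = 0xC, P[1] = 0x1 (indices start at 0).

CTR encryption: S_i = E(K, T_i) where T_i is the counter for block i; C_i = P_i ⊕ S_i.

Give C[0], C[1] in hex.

C[0]: T = 0xC, S = E(K, T) = 0x1; 0xC ⊕ 0x1 = 0xD.
C[1]: T = 0xD, S = E(K, T) = 0x3; 0x1 ⊕ 0x3 = 0x2.

C[0] = 0xD, C[1] = 0x2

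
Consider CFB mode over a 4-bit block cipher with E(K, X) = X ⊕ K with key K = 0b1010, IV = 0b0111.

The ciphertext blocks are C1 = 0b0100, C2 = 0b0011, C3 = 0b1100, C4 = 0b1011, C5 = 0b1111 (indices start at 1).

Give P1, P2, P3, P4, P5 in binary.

CFB decryption: P_i = C_i ⊕ E(K, C_{i−1}), with C_{0} = IV.
P1: E(K, 0b0111) = 0b1101; 0b0100 ⊕ 0b1101 = 0b1001.
P2: E(K, 0b0100) = 0b1110; 0b0011 ⊕ 0b1110 = 0b1101.
P3: E(K, 0b0011) = 0b1001; 0b1100 ⊕ 0b1001 = 0b0101.
P4: E(K, 0b1100) = 0b0110; 0b1011 ⊕ 0b0110 = 0b1101.
P5: E(K, 0b1011) = 0b0001; 0b1111 ⊕ 0b0001 = 0b1110.

P1 = 0b1001, P2 = 0b1101, P3 = 0b0101, P4 = 0b1101, P5 = 0b1110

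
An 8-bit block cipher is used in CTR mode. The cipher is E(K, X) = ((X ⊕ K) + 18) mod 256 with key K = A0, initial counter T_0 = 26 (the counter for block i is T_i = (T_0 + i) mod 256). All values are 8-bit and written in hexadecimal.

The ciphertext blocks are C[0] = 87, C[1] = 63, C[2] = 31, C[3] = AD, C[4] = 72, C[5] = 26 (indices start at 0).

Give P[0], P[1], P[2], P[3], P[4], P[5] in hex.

P[0] = 19, P[1] = FC, P[2] = 91, P[3] = 0C, P[4] = D0, P[5] = 85

CTR decryption: S_i = E(K, T_i) where T_i is the counter for block i; P_i = C_i ⊕ S_i.
P[0]: T = 26, S = E(K, T) = 9E; 87 ⊕ 9E = 19.
P[1]: T = 27, S = E(K, T) = 9F; 63 ⊕ 9F = FC.
P[2]: T = 28, S = E(K, T) = A0; 31 ⊕ A0 = 91.
P[3]: T = 29, S = E(K, T) = A1; AD ⊕ A1 = 0C.
P[4]: T = 2A, S = E(K, T) = A2; 72 ⊕ A2 = D0.
P[5]: T = 2B, S = E(K, T) = A3; 26 ⊕ A3 = 85.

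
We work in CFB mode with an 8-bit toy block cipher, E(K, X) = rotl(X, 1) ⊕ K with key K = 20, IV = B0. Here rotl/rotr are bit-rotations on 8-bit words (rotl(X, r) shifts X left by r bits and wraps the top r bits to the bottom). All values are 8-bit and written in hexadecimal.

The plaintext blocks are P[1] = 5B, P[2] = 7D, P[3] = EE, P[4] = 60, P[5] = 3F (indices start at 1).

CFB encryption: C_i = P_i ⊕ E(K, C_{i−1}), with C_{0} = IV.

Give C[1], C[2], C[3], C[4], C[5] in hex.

C[1] = 1A, C[2] = 69, C[3] = 1C, C[4] = 78, C[5] = EF

C[1]: E(K, B0) = 41; 5B ⊕ 41 = 1A.
C[2]: E(K, 1A) = 14; 7D ⊕ 14 = 69.
C[3]: E(K, 69) = F2; EE ⊕ F2 = 1C.
C[4]: E(K, 1C) = 18; 60 ⊕ 18 = 78.
C[5]: E(K, 78) = D0; 3F ⊕ D0 = EF.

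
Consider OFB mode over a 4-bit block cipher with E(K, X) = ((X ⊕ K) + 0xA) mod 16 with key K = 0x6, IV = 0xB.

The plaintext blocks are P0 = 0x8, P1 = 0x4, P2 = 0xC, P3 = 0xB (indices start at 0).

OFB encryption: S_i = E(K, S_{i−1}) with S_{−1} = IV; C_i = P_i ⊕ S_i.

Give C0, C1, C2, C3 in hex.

C0: S = E(K, 0xB) = 0x7; 0x8 ⊕ 0x7 = 0xF.
C1: S = E(K, 0x7) = 0xB; 0x4 ⊕ 0xB = 0xF.
C2: S = E(K, 0xB) = 0x7; 0xC ⊕ 0x7 = 0xB.
C3: S = E(K, 0x7) = 0xB; 0xB ⊕ 0xB = 0x0.

C0 = 0xF, C1 = 0xF, C2 = 0xB, C3 = 0x0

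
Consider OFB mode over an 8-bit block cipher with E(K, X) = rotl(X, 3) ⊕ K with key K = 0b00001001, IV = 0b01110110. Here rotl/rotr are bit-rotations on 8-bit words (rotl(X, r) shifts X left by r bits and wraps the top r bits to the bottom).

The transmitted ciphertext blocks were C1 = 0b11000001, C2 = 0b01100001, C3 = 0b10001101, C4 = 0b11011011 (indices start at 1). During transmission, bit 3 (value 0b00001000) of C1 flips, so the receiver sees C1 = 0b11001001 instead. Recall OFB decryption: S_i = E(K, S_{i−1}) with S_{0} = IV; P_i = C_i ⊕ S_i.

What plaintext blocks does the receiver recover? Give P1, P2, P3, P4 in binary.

P1 = 0b01110011, P2 = 0b10111101, P3 = 0b01100010, P4 = 0b10101101

Only C1 changed, to 0b11001001. In OFB, a change in C_i flips the same bit in P_i only; the keystream is unaffected. Decrypting the received ciphertext:
P1: S = E(K, 0b01110110) = 0b10111010; 0b11001001 ⊕ 0b10111010 = 0b01110011.
P2: S = E(K, 0b10111010) = 0b11011100; 0b01100001 ⊕ 0b11011100 = 0b10111101.
P3: S = E(K, 0b11011100) = 0b11101111; 0b10001101 ⊕ 0b11101111 = 0b01100010.
P4: S = E(K, 0b11101111) = 0b01110110; 0b11011011 ⊕ 0b01110110 = 0b10101101.
Blocks that differ from the original plaintext: P1.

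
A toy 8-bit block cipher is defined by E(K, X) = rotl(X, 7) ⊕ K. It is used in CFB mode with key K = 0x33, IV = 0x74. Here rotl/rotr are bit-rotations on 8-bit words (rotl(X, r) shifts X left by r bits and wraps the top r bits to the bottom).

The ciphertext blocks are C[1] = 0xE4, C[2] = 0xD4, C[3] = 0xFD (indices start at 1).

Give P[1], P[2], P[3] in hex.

CFB decryption: P_i = C_i ⊕ E(K, C_{i−1}), with C_{0} = IV.
P[1]: E(K, 0x74) = 0x09; 0xE4 ⊕ 0x09 = 0xED.
P[2]: E(K, 0xE4) = 0x41; 0xD4 ⊕ 0x41 = 0x95.
P[3]: E(K, 0xD4) = 0x59; 0xFD ⊕ 0x59 = 0xA4.

P[1] = 0xED, P[2] = 0x95, P[3] = 0xA4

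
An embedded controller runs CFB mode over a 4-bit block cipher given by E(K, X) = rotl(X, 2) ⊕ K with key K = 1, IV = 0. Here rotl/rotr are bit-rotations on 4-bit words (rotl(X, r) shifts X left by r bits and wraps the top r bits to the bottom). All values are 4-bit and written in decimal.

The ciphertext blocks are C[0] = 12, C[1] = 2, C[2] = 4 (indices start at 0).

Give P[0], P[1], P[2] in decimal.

P[0] = 13, P[1] = 0, P[2] = 13

CFB decryption: P_i = C_i ⊕ E(K, C_{i−1}), with C_{−1} = IV.
P[0]: E(K, 0) = 1; 12 ⊕ 1 = 13.
P[1]: E(K, 12) = 2; 2 ⊕ 2 = 0.
P[2]: E(K, 2) = 9; 4 ⊕ 9 = 13.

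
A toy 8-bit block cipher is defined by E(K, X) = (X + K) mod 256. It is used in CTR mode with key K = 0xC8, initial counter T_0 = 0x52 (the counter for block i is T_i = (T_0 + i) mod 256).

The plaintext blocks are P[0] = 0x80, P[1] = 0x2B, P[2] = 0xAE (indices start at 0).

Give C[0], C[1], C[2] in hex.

C[0] = 0x9A, C[1] = 0x30, C[2] = 0xB2

CTR encryption: S_i = E(K, T_i) where T_i is the counter for block i; C_i = P_i ⊕ S_i.
C[0]: T = 0x52, S = E(K, T) = 0x1A; 0x80 ⊕ 0x1A = 0x9A.
C[1]: T = 0x53, S = E(K, T) = 0x1B; 0x2B ⊕ 0x1B = 0x30.
C[2]: T = 0x54, S = E(K, T) = 0x1C; 0xAE ⊕ 0x1C = 0xB2.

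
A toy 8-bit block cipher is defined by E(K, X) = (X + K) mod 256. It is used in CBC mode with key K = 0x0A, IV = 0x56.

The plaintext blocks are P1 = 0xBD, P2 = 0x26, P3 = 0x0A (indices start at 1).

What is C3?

C3 = 0xE1

CBC encryption: C_i = E(K, P_i ⊕ C_{i−1}), with C_{0} = IV.
C1: P1 ⊕ 0x56 = 0xEB; E(K, 0xEB) = 0xF5.
C2: P2 ⊕ 0xF5 = 0xD3; E(K, 0xD3) = 0xDD.
C3: P3 ⊕ 0xDD = 0xD7; E(K, 0xD7) = 0xE1.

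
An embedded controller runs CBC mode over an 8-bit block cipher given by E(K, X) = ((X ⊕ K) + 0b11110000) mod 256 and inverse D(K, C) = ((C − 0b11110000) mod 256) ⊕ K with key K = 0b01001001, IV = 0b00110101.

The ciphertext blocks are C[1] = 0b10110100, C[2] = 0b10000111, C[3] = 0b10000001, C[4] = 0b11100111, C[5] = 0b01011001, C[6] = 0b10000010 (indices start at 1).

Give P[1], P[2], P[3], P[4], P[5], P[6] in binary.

P[1] = 0b10111000, P[2] = 0b01101010, P[3] = 0b01011111, P[4] = 0b00111111, P[5] = 0b11000111, P[6] = 0b10000010

CBC decryption: P_i = D(K, C_i) ⊕ C_{i−1}, with C_{0} = IV.
P[1]: D(K, 0b10110100) = 0b10001101; 0b10001101 ⊕ 0b00110101 = 0b10111000.
P[2]: D(K, 0b10000111) = 0b11011110; 0b11011110 ⊕ 0b10110100 = 0b01101010.
P[3]: D(K, 0b10000001) = 0b11011000; 0b11011000 ⊕ 0b10000111 = 0b01011111.
P[4]: D(K, 0b11100111) = 0b10111110; 0b10111110 ⊕ 0b10000001 = 0b00111111.
P[5]: D(K, 0b01011001) = 0b00100000; 0b00100000 ⊕ 0b11100111 = 0b11000111.
P[6]: D(K, 0b10000010) = 0b11011011; 0b11011011 ⊕ 0b01011001 = 0b10000010.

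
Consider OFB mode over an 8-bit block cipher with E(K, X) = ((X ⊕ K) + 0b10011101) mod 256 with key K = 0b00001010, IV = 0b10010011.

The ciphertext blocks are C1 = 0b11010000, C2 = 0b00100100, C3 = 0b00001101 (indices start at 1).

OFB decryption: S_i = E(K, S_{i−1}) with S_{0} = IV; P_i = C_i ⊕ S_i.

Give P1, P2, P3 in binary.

P1: S = E(K, 0b10010011) = 0b00110110; 0b11010000 ⊕ 0b00110110 = 0b11100110.
P2: S = E(K, 0b00110110) = 0b11011001; 0b00100100 ⊕ 0b11011001 = 0b11111101.
P3: S = E(K, 0b11011001) = 0b01110000; 0b00001101 ⊕ 0b01110000 = 0b01111101.

P1 = 0b11100110, P2 = 0b11111101, P3 = 0b01111101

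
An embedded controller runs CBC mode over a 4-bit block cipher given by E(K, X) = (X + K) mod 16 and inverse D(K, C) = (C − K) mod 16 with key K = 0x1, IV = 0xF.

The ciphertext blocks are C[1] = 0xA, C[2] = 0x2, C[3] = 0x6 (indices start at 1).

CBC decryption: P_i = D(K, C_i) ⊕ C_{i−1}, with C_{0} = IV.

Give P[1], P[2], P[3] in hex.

P[1] = 0x6, P[2] = 0xB, P[3] = 0x7

P[1]: D(K, 0xA) = 0x9; 0x9 ⊕ 0xF = 0x6.
P[2]: D(K, 0x2) = 0x1; 0x1 ⊕ 0xA = 0xB.
P[3]: D(K, 0x6) = 0x5; 0x5 ⊕ 0x2 = 0x7.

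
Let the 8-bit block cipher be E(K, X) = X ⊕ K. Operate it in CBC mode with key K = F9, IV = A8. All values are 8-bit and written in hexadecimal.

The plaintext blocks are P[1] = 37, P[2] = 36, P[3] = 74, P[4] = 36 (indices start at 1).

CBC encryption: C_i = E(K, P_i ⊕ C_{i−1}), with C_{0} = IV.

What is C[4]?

C[4] = EB

C[1]: P[1] ⊕ A8 = 9F; E(K, 9F) = 66.
C[2]: P[2] ⊕ 66 = 50; E(K, 50) = A9.
C[3]: P[3] ⊕ A9 = DD; E(K, DD) = 24.
C[4]: P[4] ⊕ 24 = 12; E(K, 12) = EB.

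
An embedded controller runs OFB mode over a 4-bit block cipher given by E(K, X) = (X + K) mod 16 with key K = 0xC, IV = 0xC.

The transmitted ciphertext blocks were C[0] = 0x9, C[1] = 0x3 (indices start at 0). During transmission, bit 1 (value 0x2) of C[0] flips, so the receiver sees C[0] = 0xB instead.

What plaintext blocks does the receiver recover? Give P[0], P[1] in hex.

OFB decryption: S_i = E(K, S_{i−1}) with S_{−1} = IV; P_i = C_i ⊕ S_i.
Only C[0] changed, to 0xB. In OFB, a change in C_i flips the same bit in P_i only; the keystream is unaffected. Decrypting the received ciphertext:
P[0]: S = E(K, 0xC) = 0x8; 0xB ⊕ 0x8 = 0x3.
P[1]: S = E(K, 0x8) = 0x4; 0x3 ⊕ 0x4 = 0x7.
Blocks that differ from the original plaintext: P[0].

P[0] = 0x3, P[1] = 0x7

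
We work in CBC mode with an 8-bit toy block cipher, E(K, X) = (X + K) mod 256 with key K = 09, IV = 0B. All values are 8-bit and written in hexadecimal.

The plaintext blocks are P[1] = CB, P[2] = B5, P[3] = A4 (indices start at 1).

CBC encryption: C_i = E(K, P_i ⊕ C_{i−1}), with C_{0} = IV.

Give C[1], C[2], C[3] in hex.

C[1]: P[1] ⊕ 0B = C0; E(K, C0) = C9.
C[2]: P[2] ⊕ C9 = 7C; E(K, 7C) = 85.
C[3]: P[3] ⊕ 85 = 21; E(K, 21) = 2A.

C[1] = C9, C[2] = 85, C[3] = 2A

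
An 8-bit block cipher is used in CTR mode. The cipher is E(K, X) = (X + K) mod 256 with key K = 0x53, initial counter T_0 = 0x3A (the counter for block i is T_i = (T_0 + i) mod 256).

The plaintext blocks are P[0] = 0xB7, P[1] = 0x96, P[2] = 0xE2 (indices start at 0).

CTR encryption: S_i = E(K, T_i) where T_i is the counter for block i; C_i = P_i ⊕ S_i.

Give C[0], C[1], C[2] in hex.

C[0] = 0x3A, C[1] = 0x18, C[2] = 0x6D

C[0]: T = 0x3A, S = E(K, T) = 0x8D; 0xB7 ⊕ 0x8D = 0x3A.
C[1]: T = 0x3B, S = E(K, T) = 0x8E; 0x96 ⊕ 0x8E = 0x18.
C[2]: T = 0x3C, S = E(K, T) = 0x8F; 0xE2 ⊕ 0x8F = 0x6D.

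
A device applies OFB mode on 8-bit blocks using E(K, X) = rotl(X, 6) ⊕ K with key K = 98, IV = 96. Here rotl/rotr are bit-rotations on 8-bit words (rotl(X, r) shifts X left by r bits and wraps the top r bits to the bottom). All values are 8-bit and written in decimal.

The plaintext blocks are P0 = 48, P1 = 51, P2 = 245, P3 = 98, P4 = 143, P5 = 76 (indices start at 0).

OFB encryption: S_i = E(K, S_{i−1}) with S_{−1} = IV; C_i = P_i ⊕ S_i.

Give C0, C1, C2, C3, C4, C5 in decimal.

C0: S = E(K, 96) = 122; 48 ⊕ 122 = 74.
C1: S = E(K, 122) = 252; 51 ⊕ 252 = 207.
C2: S = E(K, 252) = 93; 245 ⊕ 93 = 168.
C3: S = E(K, 93) = 53; 98 ⊕ 53 = 87.
C4: S = E(K, 53) = 47; 143 ⊕ 47 = 160.
C5: S = E(K, 47) = 169; 76 ⊕ 169 = 229.

C0 = 74, C1 = 207, C2 = 168, C3 = 87, C4 = 160, C5 = 229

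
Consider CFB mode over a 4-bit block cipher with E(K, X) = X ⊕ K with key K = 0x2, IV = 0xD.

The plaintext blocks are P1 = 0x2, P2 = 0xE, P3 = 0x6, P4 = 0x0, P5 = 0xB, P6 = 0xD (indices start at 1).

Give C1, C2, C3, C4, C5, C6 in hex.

CFB encryption: C_i = P_i ⊕ E(K, C_{i−1}), with C_{0} = IV.
C1: E(K, 0xD) = 0xF; 0x2 ⊕ 0xF = 0xD.
C2: E(K, 0xD) = 0xF; 0xE ⊕ 0xF = 0x1.
C3: E(K, 0x1) = 0x3; 0x6 ⊕ 0x3 = 0x5.
C4: E(K, 0x5) = 0x7; 0x0 ⊕ 0x7 = 0x7.
C5: E(K, 0x7) = 0x5; 0xB ⊕ 0x5 = 0xE.
C6: E(K, 0xE) = 0xC; 0xD ⊕ 0xC = 0x1.

C1 = 0xD, C2 = 0x1, C3 = 0x5, C4 = 0x7, C5 = 0xE, C6 = 0x1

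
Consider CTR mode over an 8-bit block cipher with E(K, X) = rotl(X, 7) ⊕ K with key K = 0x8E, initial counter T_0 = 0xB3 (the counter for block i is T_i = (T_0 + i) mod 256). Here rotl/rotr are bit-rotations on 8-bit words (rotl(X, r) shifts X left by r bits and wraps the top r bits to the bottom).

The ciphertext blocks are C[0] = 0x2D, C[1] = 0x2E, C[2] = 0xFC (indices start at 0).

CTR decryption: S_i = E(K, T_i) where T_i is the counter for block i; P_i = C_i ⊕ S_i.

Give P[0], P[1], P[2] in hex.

P[0]: T = 0xB3, S = E(K, T) = 0x57; 0x2D ⊕ 0x57 = 0x7A.
P[1]: T = 0xB4, S = E(K, T) = 0xD4; 0x2E ⊕ 0xD4 = 0xFA.
P[2]: T = 0xB5, S = E(K, T) = 0x54; 0xFC ⊕ 0x54 = 0xA8.

P[0] = 0x7A, P[1] = 0xFA, P[2] = 0xA8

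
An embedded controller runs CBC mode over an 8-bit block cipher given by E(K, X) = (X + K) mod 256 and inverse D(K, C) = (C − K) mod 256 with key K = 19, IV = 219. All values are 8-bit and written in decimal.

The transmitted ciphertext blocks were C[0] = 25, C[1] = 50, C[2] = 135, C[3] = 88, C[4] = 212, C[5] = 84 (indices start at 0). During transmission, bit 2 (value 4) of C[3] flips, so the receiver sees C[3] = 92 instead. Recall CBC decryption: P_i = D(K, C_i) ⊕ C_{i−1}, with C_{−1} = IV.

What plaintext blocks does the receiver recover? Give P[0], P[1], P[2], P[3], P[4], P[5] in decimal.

P[0] = 221, P[1] = 6, P[2] = 70, P[3] = 206, P[4] = 157, P[5] = 149

Only C[3] changed, to 92. In CBC, a change in C_i garbles P_i and flips the same bit in P_{i+1}. Decrypting the received ciphertext:
P[0]: D(K, 25) = 6; 6 ⊕ 219 = 221.
P[1]: D(K, 50) = 31; 31 ⊕ 25 = 6.
P[2]: D(K, 135) = 116; 116 ⊕ 50 = 70.
P[3]: D(K, 92) = 73; 73 ⊕ 135 = 206.
P[4]: D(K, 212) = 193; 193 ⊕ 92 = 157.
P[5]: D(K, 84) = 65; 65 ⊕ 212 = 149.
Blocks that differ from the original plaintext: P[3], P[4].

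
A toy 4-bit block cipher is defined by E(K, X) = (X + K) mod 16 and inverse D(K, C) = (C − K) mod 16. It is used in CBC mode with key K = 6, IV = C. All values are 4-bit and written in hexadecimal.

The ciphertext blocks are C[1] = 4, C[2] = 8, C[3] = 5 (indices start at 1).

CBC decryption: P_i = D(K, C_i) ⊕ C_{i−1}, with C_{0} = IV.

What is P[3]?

P[3]: D(K, 5) = F; F ⊕ 8 = 7.

P[3] = 7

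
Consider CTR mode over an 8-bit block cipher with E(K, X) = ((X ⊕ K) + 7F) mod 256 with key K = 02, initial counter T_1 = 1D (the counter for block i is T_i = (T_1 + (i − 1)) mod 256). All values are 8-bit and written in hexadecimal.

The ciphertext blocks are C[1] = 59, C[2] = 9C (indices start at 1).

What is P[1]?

CTR decryption: S_i = E(K, T_i) where T_i is the counter for block i; P_i = C_i ⊕ S_i.
P[1]: T = 1D, S = E(K, T) = 9E; 59 ⊕ 9E = C7.

P[1] = C7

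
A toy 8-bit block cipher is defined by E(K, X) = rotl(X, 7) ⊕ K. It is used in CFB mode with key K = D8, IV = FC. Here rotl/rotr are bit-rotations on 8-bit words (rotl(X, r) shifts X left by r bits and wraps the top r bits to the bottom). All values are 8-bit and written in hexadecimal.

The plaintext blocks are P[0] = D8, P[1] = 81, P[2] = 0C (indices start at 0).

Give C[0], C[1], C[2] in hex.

C[0] = 7E, C[1] = 66, C[2] = E7

CFB encryption: C_i = P_i ⊕ E(K, C_{i−1}), with C_{−1} = IV.
C[0]: E(K, FC) = A6; D8 ⊕ A6 = 7E.
C[1]: E(K, 7E) = E7; 81 ⊕ E7 = 66.
C[2]: E(K, 66) = EB; 0C ⊕ EB = E7.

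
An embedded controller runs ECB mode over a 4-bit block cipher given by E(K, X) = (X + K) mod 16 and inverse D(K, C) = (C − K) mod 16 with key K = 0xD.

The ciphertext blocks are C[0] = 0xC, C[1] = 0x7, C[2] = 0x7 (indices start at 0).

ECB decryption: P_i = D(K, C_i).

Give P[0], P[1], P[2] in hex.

P[0]: D(K, 0xC) = 0xF.
P[1]: D(K, 0x7) = 0xA.
P[2]: D(K, 0x7) = 0xA.

P[0] = 0xF, P[1] = 0xA, P[2] = 0xA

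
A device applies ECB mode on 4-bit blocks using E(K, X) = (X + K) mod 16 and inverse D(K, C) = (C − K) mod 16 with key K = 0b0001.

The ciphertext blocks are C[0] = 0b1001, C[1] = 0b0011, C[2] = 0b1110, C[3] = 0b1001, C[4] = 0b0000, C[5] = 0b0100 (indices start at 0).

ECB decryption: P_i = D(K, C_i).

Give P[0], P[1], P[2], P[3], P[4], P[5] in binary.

P[0]: D(K, 0b1001) = 0b1000.
P[1]: D(K, 0b0011) = 0b0010.
P[2]: D(K, 0b1110) = 0b1101.
P[3]: D(K, 0b1001) = 0b1000.
P[4]: D(K, 0b0000) = 0b1111.
P[5]: D(K, 0b0100) = 0b0011.

P[0] = 0b1000, P[1] = 0b0010, P[2] = 0b1101, P[3] = 0b1000, P[4] = 0b1111, P[5] = 0b0011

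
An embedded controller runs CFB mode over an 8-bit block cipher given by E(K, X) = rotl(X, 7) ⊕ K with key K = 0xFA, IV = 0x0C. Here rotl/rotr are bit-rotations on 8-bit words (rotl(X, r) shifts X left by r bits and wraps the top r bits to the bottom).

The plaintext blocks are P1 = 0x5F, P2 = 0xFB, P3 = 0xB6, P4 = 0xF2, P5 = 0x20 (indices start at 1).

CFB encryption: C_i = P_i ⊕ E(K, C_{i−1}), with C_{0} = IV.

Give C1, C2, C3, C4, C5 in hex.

C1 = 0xA3, C2 = 0xD0, C3 = 0x24, C4 = 0x1A, C5 = 0xD7

C1: E(K, 0x0C) = 0xFC; 0x5F ⊕ 0xFC = 0xA3.
C2: E(K, 0xA3) = 0x2B; 0xFB ⊕ 0x2B = 0xD0.
C3: E(K, 0xD0) = 0x92; 0xB6 ⊕ 0x92 = 0x24.
C4: E(K, 0x24) = 0xE8; 0xF2 ⊕ 0xE8 = 0x1A.
C5: E(K, 0x1A) = 0xF7; 0x20 ⊕ 0xF7 = 0xD7.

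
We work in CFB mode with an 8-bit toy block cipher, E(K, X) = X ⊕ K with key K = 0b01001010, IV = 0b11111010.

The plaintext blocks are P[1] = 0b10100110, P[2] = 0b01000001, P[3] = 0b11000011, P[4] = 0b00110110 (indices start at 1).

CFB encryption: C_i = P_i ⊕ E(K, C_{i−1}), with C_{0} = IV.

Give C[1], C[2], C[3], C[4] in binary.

C[1] = 0b00010110, C[2] = 0b00011101, C[3] = 0b10010100, C[4] = 0b11101000

C[1]: E(K, 0b11111010) = 0b10110000; 0b10100110 ⊕ 0b10110000 = 0b00010110.
C[2]: E(K, 0b00010110) = 0b01011100; 0b01000001 ⊕ 0b01011100 = 0b00011101.
C[3]: E(K, 0b00011101) = 0b01010111; 0b11000011 ⊕ 0b01010111 = 0b10010100.
C[4]: E(K, 0b10010100) = 0b11011110; 0b00110110 ⊕ 0b11011110 = 0b11101000.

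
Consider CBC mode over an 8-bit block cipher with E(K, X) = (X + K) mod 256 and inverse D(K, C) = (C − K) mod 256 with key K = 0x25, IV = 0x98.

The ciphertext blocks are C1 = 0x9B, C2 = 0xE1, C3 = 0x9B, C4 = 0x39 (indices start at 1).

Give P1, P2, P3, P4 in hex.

P1 = 0xEE, P2 = 0x27, P3 = 0x97, P4 = 0x8F

CBC decryption: P_i = D(K, C_i) ⊕ C_{i−1}, with C_{0} = IV.
P1: D(K, 0x9B) = 0x76; 0x76 ⊕ 0x98 = 0xEE.
P2: D(K, 0xE1) = 0xBC; 0xBC ⊕ 0x9B = 0x27.
P3: D(K, 0x9B) = 0x76; 0x76 ⊕ 0xE1 = 0x97.
P4: D(K, 0x39) = 0x14; 0x14 ⊕ 0x9B = 0x8F.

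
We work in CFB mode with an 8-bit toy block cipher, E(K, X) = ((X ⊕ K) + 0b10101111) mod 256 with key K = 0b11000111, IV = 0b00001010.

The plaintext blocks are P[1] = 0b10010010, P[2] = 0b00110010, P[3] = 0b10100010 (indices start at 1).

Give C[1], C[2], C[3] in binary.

CFB encryption: C_i = P_i ⊕ E(K, C_{i−1}), with C_{0} = IV.
C[1]: E(K, 0b00001010) = 0b01111100; 0b10010010 ⊕ 0b01111100 = 0b11101110.
C[2]: E(K, 0b11101110) = 0b11011000; 0b00110010 ⊕ 0b11011000 = 0b11101010.
C[3]: E(K, 0b11101010) = 0b11011100; 0b10100010 ⊕ 0b11011100 = 0b01111110.

C[1] = 0b11101110, C[2] = 0b11101010, C[3] = 0b01111110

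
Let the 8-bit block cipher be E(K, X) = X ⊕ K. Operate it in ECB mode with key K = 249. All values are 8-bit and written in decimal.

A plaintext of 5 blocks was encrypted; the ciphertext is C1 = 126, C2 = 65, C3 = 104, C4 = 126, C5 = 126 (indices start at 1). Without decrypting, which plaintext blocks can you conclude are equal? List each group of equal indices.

P1 = P4 = P5

ECB encrypts each block independently with the same key, so equal ciphertext blocks imply equal plaintext blocks.
C1 = C4 = C5 = 126, so P1 = P4 = P5.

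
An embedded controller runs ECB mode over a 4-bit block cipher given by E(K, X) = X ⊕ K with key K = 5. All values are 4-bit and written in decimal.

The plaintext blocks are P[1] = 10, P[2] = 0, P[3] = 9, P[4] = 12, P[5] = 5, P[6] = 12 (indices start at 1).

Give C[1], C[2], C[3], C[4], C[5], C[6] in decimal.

ECB encryption: C_i = E(K, P_i).
C[1]: E(K, 10) = 15.
C[2]: E(K, 0) = 5.
C[3]: E(K, 9) = 12.
C[4]: E(K, 12) = 9.
C[5]: E(K, 5) = 0.
C[6]: E(K, 12) = 9.

C[1] = 15, C[2] = 5, C[3] = 12, C[4] = 9, C[5] = 0, C[6] = 9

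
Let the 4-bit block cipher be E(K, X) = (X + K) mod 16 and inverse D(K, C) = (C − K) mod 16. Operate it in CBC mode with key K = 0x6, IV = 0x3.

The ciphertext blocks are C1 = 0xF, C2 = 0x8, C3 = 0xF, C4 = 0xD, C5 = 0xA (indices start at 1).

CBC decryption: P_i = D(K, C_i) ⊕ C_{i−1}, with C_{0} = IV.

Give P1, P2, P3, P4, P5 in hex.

P1: D(K, 0xF) = 0x9; 0x9 ⊕ 0x3 = 0xA.
P2: D(K, 0x8) = 0x2; 0x2 ⊕ 0xF = 0xD.
P3: D(K, 0xF) = 0x9; 0x9 ⊕ 0x8 = 0x1.
P4: D(K, 0xD) = 0x7; 0x7 ⊕ 0xF = 0x8.
P5: D(K, 0xA) = 0x4; 0x4 ⊕ 0xD = 0x9.

P1 = 0xA, P2 = 0xD, P3 = 0x1, P4 = 0x8, P5 = 0x9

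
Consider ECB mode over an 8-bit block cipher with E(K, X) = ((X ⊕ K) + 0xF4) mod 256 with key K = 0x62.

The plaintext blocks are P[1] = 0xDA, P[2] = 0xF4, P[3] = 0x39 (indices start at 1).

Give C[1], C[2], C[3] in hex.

ECB encryption: C_i = E(K, P_i).
C[1]: E(K, 0xDA) = 0xAC.
C[2]: E(K, 0xF4) = 0x8A.
C[3]: E(K, 0x39) = 0x4F.

C[1] = 0xAC, C[2] = 0x8A, C[3] = 0x4F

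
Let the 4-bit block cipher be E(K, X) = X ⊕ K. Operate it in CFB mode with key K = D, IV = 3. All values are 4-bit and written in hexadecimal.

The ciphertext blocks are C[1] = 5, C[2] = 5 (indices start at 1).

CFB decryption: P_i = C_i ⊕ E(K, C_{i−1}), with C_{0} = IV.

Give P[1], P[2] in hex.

P[1]: E(K, 3) = E; 5 ⊕ E = B.
P[2]: E(K, 5) = 8; 5 ⊕ 8 = D.

P[1] = B, P[2] = D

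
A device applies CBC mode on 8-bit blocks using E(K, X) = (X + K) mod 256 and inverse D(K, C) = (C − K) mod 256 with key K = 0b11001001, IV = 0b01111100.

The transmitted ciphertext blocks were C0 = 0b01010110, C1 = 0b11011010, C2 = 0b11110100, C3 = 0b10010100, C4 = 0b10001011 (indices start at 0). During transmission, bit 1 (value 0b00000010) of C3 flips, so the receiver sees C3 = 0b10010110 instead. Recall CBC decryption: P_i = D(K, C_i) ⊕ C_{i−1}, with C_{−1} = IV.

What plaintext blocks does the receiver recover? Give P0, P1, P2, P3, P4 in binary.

Only C3 changed, to 0b10010110. In CBC, a change in C_i garbles P_i and flips the same bit in P_{i+1}. Decrypting the received ciphertext:
P0: D(K, 0b01010110) = 0b10001101; 0b10001101 ⊕ 0b01111100 = 0b11110001.
P1: D(K, 0b11011010) = 0b00010001; 0b00010001 ⊕ 0b01010110 = 0b01000111.
P2: D(K, 0b11110100) = 0b00101011; 0b00101011 ⊕ 0b11011010 = 0b11110001.
P3: D(K, 0b10010110) = 0b11001101; 0b11001101 ⊕ 0b11110100 = 0b00111001.
P4: D(K, 0b10001011) = 0b11000010; 0b11000010 ⊕ 0b10010110 = 0b01010100.
Blocks that differ from the original plaintext: P3, P4.

P0 = 0b11110001, P1 = 0b01000111, P2 = 0b11110001, P3 = 0b00111001, P4 = 0b01010100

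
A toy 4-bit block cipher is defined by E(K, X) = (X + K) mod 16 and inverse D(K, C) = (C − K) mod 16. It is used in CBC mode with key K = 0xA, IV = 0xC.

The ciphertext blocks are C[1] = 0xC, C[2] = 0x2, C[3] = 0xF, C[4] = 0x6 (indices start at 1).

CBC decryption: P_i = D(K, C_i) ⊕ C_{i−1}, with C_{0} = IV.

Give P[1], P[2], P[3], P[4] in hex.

P[1]: D(K, 0xC) = 0x2; 0x2 ⊕ 0xC = 0xE.
P[2]: D(K, 0x2) = 0x8; 0x8 ⊕ 0xC = 0x4.
P[3]: D(K, 0xF) = 0x5; 0x5 ⊕ 0x2 = 0x7.
P[4]: D(K, 0x6) = 0xC; 0xC ⊕ 0xF = 0x3.

P[1] = 0xE, P[2] = 0x4, P[3] = 0x7, P[4] = 0x3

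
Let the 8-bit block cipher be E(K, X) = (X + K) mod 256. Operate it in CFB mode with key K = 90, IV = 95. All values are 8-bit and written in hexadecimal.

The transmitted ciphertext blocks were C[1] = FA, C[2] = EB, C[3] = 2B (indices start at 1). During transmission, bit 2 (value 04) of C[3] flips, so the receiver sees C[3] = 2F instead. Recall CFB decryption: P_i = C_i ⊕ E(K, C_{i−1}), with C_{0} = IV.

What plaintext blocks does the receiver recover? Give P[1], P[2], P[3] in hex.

P[1] = DF, P[2] = 61, P[3] = 54

Only C[3] changed, to 2F. In CFB, a change in C_i flips the same bit in P_i and garbles P_{i+1}. Decrypting the received ciphertext:
P[1]: E(K, 95) = 25; FA ⊕ 25 = DF.
P[2]: E(K, FA) = 8A; EB ⊕ 8A = 61.
P[3]: E(K, EB) = 7B; 2F ⊕ 7B = 54.
Blocks that differ from the original plaintext: P[3].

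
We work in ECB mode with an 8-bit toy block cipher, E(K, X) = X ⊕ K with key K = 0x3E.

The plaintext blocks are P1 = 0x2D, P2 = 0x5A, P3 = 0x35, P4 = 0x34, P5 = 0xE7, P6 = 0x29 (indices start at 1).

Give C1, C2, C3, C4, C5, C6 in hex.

ECB encryption: C_i = E(K, P_i).
C1: E(K, 0x2D) = 0x13.
C2: E(K, 0x5A) = 0x64.
C3: E(K, 0x35) = 0x0B.
C4: E(K, 0x34) = 0x0A.
C5: E(K, 0xE7) = 0xD9.
C6: E(K, 0x29) = 0x17.

C1 = 0x13, C2 = 0x64, C3 = 0x0B, C4 = 0x0A, C5 = 0xD9, C6 = 0x17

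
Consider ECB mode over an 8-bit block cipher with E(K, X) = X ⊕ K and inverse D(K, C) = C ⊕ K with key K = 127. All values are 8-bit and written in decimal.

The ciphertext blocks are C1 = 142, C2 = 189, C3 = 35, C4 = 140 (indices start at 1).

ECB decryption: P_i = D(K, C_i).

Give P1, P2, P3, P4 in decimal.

P1: D(K, 142) = 241.
P2: D(K, 189) = 194.
P3: D(K, 35) = 92.
P4: D(K, 140) = 243.

P1 = 241, P2 = 194, P3 = 92, P4 = 243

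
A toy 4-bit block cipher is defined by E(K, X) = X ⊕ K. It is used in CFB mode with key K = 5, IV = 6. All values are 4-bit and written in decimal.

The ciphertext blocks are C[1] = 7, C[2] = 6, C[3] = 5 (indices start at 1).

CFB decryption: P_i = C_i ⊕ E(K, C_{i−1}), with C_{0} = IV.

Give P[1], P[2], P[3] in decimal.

P[1] = 4, P[2] = 4, P[3] = 6

P[1]: E(K, 6) = 3; 7 ⊕ 3 = 4.
P[2]: E(K, 7) = 2; 6 ⊕ 2 = 4.
P[3]: E(K, 6) = 3; 5 ⊕ 3 = 6.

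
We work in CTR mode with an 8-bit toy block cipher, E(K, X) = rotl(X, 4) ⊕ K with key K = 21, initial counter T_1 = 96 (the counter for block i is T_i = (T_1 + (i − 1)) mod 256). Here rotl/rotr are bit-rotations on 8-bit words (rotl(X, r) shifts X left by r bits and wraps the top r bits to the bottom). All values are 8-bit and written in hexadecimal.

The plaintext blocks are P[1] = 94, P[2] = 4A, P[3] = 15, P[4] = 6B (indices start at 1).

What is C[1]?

C[1] = DC

CTR encryption: S_i = E(K, T_i) where T_i is the counter for block i; C_i = P_i ⊕ S_i.
C[1]: T = 96, S = E(K, T) = 48; 94 ⊕ 48 = DC.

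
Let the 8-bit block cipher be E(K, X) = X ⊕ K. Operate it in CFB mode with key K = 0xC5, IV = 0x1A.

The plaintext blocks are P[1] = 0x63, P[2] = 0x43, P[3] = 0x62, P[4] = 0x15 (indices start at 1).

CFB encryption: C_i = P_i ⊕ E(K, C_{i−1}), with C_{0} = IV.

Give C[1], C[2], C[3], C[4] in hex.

C[1] = 0xBC, C[2] = 0x3A, C[3] = 0x9D, C[4] = 0x4D

C[1]: E(K, 0x1A) = 0xDF; 0x63 ⊕ 0xDF = 0xBC.
C[2]: E(K, 0xBC) = 0x79; 0x43 ⊕ 0x79 = 0x3A.
C[3]: E(K, 0x3A) = 0xFF; 0x62 ⊕ 0xFF = 0x9D.
C[4]: E(K, 0x9D) = 0x58; 0x15 ⊕ 0x58 = 0x4D.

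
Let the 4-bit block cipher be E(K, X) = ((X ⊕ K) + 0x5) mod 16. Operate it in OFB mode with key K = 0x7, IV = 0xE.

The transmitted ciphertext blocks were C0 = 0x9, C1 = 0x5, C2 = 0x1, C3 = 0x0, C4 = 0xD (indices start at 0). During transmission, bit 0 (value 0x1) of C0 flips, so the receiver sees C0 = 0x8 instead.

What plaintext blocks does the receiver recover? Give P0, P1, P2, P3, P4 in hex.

OFB decryption: S_i = E(K, S_{i−1}) with S_{−1} = IV; P_i = C_i ⊕ S_i.
Only C0 changed, to 0x8. In OFB, a change in C_i flips the same bit in P_i only; the keystream is unaffected. Decrypting the received ciphertext:
P0: S = E(K, 0xE) = 0xE; 0x8 ⊕ 0xE = 0x6.
P1: S = E(K, 0xE) = 0xE; 0x5 ⊕ 0xE = 0xB.
P2: S = E(K, 0xE) = 0xE; 0x1 ⊕ 0xE = 0xF.
P3: S = E(K, 0xE) = 0xE; 0x0 ⊕ 0xE = 0xE.
P4: S = E(K, 0xE) = 0xE; 0xD ⊕ 0xE = 0x3.
Blocks that differ from the original plaintext: P0.

P0 = 0x6, P1 = 0xB, P2 = 0xF, P3 = 0xE, P4 = 0x3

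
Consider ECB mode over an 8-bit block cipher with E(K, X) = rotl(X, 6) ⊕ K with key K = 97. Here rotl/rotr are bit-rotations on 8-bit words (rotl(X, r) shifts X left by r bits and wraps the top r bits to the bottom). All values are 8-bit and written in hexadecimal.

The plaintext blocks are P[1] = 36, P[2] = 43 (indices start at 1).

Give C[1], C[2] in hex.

ECB encryption: C_i = E(K, P_i).
C[1]: E(K, 36) = 1A.
C[2]: E(K, 43) = 47.

C[1] = 1A, C[2] = 47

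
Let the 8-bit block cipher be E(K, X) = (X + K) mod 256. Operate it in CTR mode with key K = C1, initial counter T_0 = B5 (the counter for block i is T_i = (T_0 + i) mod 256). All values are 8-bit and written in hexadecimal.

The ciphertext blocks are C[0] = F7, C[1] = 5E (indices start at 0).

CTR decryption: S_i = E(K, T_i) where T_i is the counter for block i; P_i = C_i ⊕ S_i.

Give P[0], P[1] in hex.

P[0] = 81, P[1] = 29

P[0]: T = B5, S = E(K, T) = 76; F7 ⊕ 76 = 81.
P[1]: T = B6, S = E(K, T) = 77; 5E ⊕ 77 = 29.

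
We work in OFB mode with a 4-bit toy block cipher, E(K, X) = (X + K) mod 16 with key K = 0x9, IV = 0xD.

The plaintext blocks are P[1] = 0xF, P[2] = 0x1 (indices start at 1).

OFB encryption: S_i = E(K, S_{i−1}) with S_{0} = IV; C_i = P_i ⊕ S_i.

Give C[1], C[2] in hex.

C[1]: S = E(K, 0xD) = 0x6; 0xF ⊕ 0x6 = 0x9.
C[2]: S = E(K, 0x6) = 0xF; 0x1 ⊕ 0xF = 0xE.

C[1] = 0x9, C[2] = 0xE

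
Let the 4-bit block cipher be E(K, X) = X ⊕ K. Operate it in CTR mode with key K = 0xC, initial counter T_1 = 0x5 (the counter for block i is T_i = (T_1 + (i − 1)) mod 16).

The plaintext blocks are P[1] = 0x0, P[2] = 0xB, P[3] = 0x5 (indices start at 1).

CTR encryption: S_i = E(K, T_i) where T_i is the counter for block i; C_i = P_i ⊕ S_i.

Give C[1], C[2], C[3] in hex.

C[1] = 0x9, C[2] = 0x1, C[3] = 0xE

C[1]: T = 0x5, S = E(K, T) = 0x9; 0x0 ⊕ 0x9 = 0x9.
C[2]: T = 0x6, S = E(K, T) = 0xA; 0xB ⊕ 0xA = 0x1.
C[3]: T = 0x7, S = E(K, T) = 0xB; 0x5 ⊕ 0xB = 0xE.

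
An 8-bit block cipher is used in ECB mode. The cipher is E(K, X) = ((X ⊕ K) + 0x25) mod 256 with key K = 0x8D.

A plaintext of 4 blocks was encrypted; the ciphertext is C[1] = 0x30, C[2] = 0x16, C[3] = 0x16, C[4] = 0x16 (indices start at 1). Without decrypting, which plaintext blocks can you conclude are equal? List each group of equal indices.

P[2] = P[3] = P[4]

ECB encrypts each block independently with the same key, so equal ciphertext blocks imply equal plaintext blocks.
C[2] = C[3] = C[4] = 0x16, so P[2] = P[3] = P[4].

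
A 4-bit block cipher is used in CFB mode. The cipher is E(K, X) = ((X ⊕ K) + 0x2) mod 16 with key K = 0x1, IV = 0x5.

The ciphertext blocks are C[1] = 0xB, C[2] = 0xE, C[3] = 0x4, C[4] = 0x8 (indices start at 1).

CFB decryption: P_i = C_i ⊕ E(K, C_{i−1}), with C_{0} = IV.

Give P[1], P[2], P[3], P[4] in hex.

P[1] = 0xD, P[2] = 0x2, P[3] = 0x5, P[4] = 0xF

P[1]: E(K, 0x5) = 0x6; 0xB ⊕ 0x6 = 0xD.
P[2]: E(K, 0xB) = 0xC; 0xE ⊕ 0xC = 0x2.
P[3]: E(K, 0xE) = 0x1; 0x4 ⊕ 0x1 = 0x5.
P[4]: E(K, 0x4) = 0x7; 0x8 ⊕ 0x7 = 0xF.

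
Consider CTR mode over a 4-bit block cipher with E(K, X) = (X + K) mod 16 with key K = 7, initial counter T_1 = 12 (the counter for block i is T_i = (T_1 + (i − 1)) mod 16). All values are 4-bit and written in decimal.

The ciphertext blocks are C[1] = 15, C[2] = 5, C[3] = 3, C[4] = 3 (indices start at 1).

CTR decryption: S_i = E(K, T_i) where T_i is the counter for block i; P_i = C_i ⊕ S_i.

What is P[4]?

P[4]: T = 15, S = E(K, T) = 6; 3 ⊕ 6 = 5.

P[4] = 5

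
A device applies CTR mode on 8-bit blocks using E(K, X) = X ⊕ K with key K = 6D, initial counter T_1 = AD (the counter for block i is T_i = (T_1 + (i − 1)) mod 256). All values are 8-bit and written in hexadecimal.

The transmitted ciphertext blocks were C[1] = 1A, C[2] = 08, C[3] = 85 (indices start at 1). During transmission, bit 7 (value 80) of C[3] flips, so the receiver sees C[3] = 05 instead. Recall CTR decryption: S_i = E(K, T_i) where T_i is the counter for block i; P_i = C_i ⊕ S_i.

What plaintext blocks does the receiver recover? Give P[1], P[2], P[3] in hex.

Only C[3] changed, to 05. In CTR, a change in C_i flips the same bit in P_i only; the keystream is unaffected. Decrypting the received ciphertext:
P[1]: T = AD, S = E(K, T) = C0; 1A ⊕ C0 = DA.
P[2]: T = AE, S = E(K, T) = C3; 08 ⊕ C3 = CB.
P[3]: T = AF, S = E(K, T) = C2; 05 ⊕ C2 = C7.
Blocks that differ from the original plaintext: P[3].

P[1] = DA, P[2] = CB, P[3] = C7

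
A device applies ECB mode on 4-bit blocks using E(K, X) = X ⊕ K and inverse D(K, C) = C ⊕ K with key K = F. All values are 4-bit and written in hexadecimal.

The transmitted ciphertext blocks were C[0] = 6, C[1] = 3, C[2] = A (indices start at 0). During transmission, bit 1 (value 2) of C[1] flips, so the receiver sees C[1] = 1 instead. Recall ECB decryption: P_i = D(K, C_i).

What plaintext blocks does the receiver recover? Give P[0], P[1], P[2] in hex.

P[0] = 9, P[1] = E, P[2] = 5

Only C[1] changed, to 1. In ECB, a change in C_i affects only P_i. Decrypting the received ciphertext:
P[0]: D(K, 6) = 9.
P[1]: D(K, 1) = E.
P[2]: D(K, A) = 5.
Blocks that differ from the original plaintext: P[1].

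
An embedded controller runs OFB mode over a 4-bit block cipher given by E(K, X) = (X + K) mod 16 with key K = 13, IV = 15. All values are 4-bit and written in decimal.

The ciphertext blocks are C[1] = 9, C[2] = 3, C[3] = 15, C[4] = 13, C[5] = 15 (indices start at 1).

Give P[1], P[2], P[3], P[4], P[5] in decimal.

P[1] = 5, P[2] = 10, P[3] = 9, P[4] = 14, P[5] = 15

OFB decryption: S_i = E(K, S_{i−1}) with S_{0} = IV; P_i = C_i ⊕ S_i.
P[1]: S = E(K, 15) = 12; 9 ⊕ 12 = 5.
P[2]: S = E(K, 12) = 9; 3 ⊕ 9 = 10.
P[3]: S = E(K, 9) = 6; 15 ⊕ 6 = 9.
P[4]: S = E(K, 6) = 3; 13 ⊕ 3 = 14.
P[5]: S = E(K, 3) = 0; 15 ⊕ 0 = 15.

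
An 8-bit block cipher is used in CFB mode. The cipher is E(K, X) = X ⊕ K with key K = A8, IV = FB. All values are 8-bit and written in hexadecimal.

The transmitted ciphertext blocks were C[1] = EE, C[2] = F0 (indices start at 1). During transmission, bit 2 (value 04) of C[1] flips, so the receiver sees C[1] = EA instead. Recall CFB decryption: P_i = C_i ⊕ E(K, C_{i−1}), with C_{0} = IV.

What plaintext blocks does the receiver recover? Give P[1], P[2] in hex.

P[1] = B9, P[2] = B2

Only C[1] changed, to EA. In CFB, a change in C_i flips the same bit in P_i and garbles P_{i+1}. Decrypting the received ciphertext:
P[1]: E(K, FB) = 53; EA ⊕ 53 = B9.
P[2]: E(K, EA) = 42; F0 ⊕ 42 = B2.
Blocks that differ from the original plaintext: P[1], P[2].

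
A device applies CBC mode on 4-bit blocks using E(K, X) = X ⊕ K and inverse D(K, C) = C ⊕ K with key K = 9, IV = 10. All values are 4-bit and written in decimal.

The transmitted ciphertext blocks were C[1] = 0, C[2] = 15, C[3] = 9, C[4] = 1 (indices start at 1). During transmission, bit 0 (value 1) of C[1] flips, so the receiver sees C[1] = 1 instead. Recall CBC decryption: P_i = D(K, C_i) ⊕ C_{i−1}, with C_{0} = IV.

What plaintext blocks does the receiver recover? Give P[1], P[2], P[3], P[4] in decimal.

Only C[1] changed, to 1. In CBC, a change in C_i garbles P_i and flips the same bit in P_{i+1}. Decrypting the received ciphertext:
P[1]: D(K, 1) = 8; 8 ⊕ 10 = 2.
P[2]: D(K, 15) = 6; 6 ⊕ 1 = 7.
P[3]: D(K, 9) = 0; 0 ⊕ 15 = 15.
P[4]: D(K, 1) = 8; 8 ⊕ 9 = 1.
Blocks that differ from the original plaintext: P[1], P[2].

P[1] = 2, P[2] = 7, P[3] = 15, P[4] = 1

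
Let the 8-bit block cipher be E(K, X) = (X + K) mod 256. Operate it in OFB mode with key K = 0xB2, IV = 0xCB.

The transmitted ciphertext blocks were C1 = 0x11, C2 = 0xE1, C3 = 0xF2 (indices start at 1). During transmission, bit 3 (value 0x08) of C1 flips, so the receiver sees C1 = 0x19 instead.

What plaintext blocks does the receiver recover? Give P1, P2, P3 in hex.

P1 = 0x64, P2 = 0xCE, P3 = 0x13

OFB decryption: S_i = E(K, S_{i−1}) with S_{0} = IV; P_i = C_i ⊕ S_i.
Only C1 changed, to 0x19. In OFB, a change in C_i flips the same bit in P_i only; the keystream is unaffected. Decrypting the received ciphertext:
P1: S = E(K, 0xCB) = 0x7D; 0x19 ⊕ 0x7D = 0x64.
P2: S = E(K, 0x7D) = 0x2F; 0xE1 ⊕ 0x2F = 0xCE.
P3: S = E(K, 0x2F) = 0xE1; 0xF2 ⊕ 0xE1 = 0x13.
Blocks that differ from the original plaintext: P1.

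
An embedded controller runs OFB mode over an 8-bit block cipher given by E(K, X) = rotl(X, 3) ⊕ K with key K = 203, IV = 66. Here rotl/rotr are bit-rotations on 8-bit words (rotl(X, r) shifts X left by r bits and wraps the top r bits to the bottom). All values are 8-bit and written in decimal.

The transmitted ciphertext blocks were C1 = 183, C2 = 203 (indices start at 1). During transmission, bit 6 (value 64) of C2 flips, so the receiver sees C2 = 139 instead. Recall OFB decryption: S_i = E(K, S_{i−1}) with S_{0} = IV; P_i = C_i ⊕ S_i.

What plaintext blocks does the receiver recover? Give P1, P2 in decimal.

Only C2 changed, to 139. In OFB, a change in C_i flips the same bit in P_i only; the keystream is unaffected. Decrypting the received ciphertext:
P1: S = E(K, 66) = 217; 183 ⊕ 217 = 110.
P2: S = E(K, 217) = 5; 139 ⊕ 5 = 142.
Blocks that differ from the original plaintext: P2.

P1 = 110, P2 = 142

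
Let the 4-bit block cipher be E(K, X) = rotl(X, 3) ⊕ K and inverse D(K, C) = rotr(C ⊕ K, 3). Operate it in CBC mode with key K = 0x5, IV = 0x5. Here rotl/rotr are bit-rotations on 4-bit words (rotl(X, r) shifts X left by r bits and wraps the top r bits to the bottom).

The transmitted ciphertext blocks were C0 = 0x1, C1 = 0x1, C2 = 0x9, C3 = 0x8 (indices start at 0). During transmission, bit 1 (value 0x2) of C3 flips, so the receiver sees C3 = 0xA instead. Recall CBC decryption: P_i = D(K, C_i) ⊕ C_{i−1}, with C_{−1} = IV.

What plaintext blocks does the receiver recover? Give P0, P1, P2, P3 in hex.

P0 = 0xD, P1 = 0x9, P2 = 0x8, P3 = 0x6

Only C3 changed, to 0xA. In CBC, a change in C_i garbles P_i and flips the same bit in P_{i+1}. Decrypting the received ciphertext:
P0: D(K, 0x1) = 0x8; 0x8 ⊕ 0x5 = 0xD.
P1: D(K, 0x1) = 0x8; 0x8 ⊕ 0x1 = 0x9.
P2: D(K, 0x9) = 0x9; 0x9 ⊕ 0x1 = 0x8.
P3: D(K, 0xA) = 0xF; 0xF ⊕ 0x9 = 0x6.
Blocks that differ from the original plaintext: P3.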